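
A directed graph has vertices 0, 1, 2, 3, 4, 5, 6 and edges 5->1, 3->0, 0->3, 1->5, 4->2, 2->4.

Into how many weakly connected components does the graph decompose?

From 0: component {0, 3}.
From 1: component {1, 5}.
From 2: component {2, 4}.
From 6: component {6}.
That's 4 components.

4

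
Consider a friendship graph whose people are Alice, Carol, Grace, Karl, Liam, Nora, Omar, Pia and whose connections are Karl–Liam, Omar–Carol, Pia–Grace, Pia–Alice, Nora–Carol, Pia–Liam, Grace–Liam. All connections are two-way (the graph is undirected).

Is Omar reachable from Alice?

Explore from Alice.
Distance 1: reach Pia.
Distance 2: reach Grace, Liam.
Distance 3: reach Karl.
The search is exhausted without reaching Omar; it lies in a different component.

No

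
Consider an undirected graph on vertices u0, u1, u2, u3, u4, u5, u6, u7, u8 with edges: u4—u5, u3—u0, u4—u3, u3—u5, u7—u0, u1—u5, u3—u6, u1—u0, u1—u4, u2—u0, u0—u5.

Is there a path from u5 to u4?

Explore from u5.
Distance 1: reach u0, u1, u3, u4.
Found u4.

Yes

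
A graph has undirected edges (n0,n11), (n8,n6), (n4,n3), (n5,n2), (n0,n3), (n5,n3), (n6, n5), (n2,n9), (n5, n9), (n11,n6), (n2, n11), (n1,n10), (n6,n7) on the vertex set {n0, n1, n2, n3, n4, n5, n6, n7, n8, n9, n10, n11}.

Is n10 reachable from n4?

Explore from n4.
Distance 1: reach n3.
Distance 2: reach n0, n5.
Distance 3: reach n2, n6, n9, n11.
Distance 4: reach n7, n8.
The search is exhausted without reaching n10; it lies in a different component.

No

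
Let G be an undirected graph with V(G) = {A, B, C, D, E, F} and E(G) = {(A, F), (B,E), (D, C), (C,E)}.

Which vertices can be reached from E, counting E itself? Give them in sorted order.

Start at E.
Its neighbours: B, C.
Then their neighbours: D.
Nothing further is reachable.

B, C, D, E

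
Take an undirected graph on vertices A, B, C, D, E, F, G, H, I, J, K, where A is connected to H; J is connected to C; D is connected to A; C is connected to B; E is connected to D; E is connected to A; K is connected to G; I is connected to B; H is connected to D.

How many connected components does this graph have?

From A: component {A, D, E, H}.
From B: component {B, C, I, J}.
From F: component {F}.
From G: component {G, K}.
That's 4 components.

4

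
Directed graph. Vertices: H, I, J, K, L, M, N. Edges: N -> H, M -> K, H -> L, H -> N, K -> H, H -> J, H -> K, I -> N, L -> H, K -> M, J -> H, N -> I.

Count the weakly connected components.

1

From H: component {H, I, J, K, L, M, N}.
That's 1 component.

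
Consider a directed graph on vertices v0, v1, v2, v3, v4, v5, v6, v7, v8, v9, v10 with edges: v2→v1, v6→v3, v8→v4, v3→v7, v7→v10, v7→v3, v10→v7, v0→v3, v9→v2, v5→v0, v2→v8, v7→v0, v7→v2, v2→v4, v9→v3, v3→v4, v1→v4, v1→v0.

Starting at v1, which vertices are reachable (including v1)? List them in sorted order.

Start at v1.
Its neighbours: v0, v4.
Then their neighbours: v3.
Then next layer: v7.
Then next layer: v2, v10.
Then next layer: v8.
Nothing further is reachable.

v0, v1, v2, v3, v4, v7, v8, v10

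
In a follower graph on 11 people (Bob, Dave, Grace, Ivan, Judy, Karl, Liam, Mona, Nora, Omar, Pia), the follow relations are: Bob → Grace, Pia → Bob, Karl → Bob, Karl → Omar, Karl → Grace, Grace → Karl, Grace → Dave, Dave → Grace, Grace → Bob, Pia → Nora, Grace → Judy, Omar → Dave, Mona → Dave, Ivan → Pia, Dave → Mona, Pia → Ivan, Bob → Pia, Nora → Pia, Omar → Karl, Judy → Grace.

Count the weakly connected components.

2

From Bob: component {Bob, Dave, Grace, Ivan, Judy, Karl, Mona, Nora, Omar, Pia}.
From Liam: component {Liam}.
That's 2 components.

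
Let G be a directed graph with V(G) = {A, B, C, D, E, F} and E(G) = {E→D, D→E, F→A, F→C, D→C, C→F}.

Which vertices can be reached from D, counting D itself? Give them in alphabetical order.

Start at D.
Its neighbours: C, E.
Then their neighbours: F.
Then next layer: A.
Nothing further is reachable.

A, C, D, E, F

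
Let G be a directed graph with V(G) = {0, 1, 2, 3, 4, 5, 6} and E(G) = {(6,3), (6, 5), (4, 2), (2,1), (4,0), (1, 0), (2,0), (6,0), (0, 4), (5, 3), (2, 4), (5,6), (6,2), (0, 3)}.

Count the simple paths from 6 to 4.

4

6→0→4
6→2→0→4
6→2→1→0→4
6→2→4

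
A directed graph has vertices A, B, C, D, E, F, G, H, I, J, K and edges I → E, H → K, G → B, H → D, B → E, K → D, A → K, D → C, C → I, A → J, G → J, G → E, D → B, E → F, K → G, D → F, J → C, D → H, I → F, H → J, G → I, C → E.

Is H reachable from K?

Explore from K.
Distance 1: reach D, G.
Distance 2: reach B, C, E, F, H, I, J.
Found H.

Yes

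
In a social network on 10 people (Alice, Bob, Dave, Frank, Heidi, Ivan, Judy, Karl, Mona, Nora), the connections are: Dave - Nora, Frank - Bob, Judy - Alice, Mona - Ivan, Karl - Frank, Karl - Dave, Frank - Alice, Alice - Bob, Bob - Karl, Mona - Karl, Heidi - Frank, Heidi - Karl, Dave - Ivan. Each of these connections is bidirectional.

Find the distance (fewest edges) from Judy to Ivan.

5

Distance 0: Judy.
Distance 1: Alice.
Distance 2: Bob, Frank.
Distance 3: Heidi, Karl.
Distance 4: Dave, Mona.
Distance 5: Ivan, Nora — contains Ivan.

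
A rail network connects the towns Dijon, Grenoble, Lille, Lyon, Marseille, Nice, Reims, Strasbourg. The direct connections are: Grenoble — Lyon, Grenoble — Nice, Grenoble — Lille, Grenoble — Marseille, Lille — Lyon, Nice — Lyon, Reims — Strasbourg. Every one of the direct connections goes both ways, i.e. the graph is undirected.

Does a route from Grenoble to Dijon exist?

Explore from Grenoble.
Distance 1: reach Lille, Lyon, Marseille, Nice.
The search is exhausted without reaching Dijon; it lies in a different component.

No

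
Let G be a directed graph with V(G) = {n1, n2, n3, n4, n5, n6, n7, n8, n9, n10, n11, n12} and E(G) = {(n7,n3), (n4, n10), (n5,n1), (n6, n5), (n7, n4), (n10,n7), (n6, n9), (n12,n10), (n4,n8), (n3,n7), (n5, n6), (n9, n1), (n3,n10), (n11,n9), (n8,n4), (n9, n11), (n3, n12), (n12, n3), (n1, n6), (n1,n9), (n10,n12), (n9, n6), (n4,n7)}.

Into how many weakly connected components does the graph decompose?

From n1: component {n1, n5, n6, n9, n11}.
From n2: component {n2}.
From n3: component {n3, n4, n7, n8, n10, n12}.
That's 3 components.

3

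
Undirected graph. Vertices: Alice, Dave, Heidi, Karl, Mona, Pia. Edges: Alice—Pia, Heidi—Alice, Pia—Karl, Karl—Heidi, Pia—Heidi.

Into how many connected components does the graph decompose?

3

From Alice: component {Alice, Heidi, Karl, Pia}.
From Dave: component {Dave}.
From Mona: component {Mona}.
That's 3 components.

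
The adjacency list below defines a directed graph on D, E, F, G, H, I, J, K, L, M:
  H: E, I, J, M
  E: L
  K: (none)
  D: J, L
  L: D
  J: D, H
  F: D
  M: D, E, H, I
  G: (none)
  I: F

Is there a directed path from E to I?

Explore from E.
Distance 1: reach L.
Distance 2: reach D.
Distance 3: reach J.
Distance 4: reach H.
Distance 5: reach I, M.
Found I.

Yes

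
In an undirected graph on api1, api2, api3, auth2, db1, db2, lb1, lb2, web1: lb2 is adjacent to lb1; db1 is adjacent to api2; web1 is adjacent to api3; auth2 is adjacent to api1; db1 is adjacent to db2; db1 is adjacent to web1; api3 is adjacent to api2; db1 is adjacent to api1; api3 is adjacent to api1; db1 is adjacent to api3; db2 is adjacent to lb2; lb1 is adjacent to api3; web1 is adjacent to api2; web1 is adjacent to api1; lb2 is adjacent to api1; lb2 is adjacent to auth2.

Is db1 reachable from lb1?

Yes

Explore from lb1.
Distance 1: reach api3, lb2.
Distance 2: reach api1, api2, auth2, db1, db2, web1.
Found db1.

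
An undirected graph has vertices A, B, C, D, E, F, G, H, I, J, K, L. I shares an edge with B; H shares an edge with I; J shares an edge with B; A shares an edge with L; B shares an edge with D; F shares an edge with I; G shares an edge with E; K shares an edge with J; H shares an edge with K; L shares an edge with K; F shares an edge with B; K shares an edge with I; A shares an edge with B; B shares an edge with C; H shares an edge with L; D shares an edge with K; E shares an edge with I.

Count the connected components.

From A: component {A, B, C, D, E, F, G, H, I, J, K, L}.
That's 1 component.

1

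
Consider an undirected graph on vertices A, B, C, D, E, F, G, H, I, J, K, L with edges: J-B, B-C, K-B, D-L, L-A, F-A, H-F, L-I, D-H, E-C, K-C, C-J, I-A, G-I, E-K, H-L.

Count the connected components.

From A: component {A, D, F, G, H, I, L}.
From B: component {B, C, E, J, K}.
That's 2 components.

2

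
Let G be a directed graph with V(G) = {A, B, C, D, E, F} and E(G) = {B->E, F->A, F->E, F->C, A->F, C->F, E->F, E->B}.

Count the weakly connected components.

2

From A: component {A, B, C, E, F}.
From D: component {D}.
That's 2 components.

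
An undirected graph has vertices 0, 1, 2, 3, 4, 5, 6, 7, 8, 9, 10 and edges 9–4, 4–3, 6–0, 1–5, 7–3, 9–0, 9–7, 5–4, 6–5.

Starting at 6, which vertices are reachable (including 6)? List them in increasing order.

Start at 6.
Its neighbours: 0, 5.
Then their neighbours: 1, 4, 9.
Then next layer: 3, 7.
Nothing further is reachable.

0, 1, 3, 4, 5, 6, 7, 9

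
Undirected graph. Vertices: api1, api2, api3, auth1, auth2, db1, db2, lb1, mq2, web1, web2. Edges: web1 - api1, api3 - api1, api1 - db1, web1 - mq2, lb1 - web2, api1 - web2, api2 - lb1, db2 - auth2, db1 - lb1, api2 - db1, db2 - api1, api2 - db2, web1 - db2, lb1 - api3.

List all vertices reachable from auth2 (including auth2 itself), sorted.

Start at auth2.
Its neighbours: db2.
Then their neighbours: api1, api2, web1.
Then next layer: api3, db1, lb1, mq2, web2.
Nothing further is reachable.

api1, api2, api3, auth2, db1, db2, lb1, mq2, web1, web2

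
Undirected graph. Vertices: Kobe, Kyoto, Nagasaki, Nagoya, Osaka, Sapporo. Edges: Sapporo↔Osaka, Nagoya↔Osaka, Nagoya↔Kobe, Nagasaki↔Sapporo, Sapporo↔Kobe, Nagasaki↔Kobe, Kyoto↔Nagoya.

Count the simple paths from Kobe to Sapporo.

3

Kobe–Nagasaki–Sapporo
Kobe–Nagoya–Osaka–Sapporo
Kobe–Sapporo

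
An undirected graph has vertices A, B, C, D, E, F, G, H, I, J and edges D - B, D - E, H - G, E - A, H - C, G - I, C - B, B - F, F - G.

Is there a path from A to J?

Explore from A.
Distance 1: reach E.
Distance 2: reach D.
Distance 3: reach B.
Distance 4: reach C, F.
Distance 5: reach G, H.
Distance 6: reach I.
The search is exhausted without reaching J; it lies in a different component.

No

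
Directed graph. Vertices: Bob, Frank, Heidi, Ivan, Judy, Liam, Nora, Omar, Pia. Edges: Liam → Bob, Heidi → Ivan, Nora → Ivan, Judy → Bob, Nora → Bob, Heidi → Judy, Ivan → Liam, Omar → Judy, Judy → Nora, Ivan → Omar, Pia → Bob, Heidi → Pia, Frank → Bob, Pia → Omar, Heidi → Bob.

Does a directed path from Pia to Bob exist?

Explore from Pia.
Distance 1: reach Bob, Omar.
Found Bob.

Yes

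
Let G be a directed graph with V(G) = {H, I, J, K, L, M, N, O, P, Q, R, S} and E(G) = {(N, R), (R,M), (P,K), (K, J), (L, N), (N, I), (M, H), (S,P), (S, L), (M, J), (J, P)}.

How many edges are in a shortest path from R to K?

Distance 0: R.
Distance 1: M.
Distance 2: H, J.
Distance 3: P.
Distance 4: K — contains K.

4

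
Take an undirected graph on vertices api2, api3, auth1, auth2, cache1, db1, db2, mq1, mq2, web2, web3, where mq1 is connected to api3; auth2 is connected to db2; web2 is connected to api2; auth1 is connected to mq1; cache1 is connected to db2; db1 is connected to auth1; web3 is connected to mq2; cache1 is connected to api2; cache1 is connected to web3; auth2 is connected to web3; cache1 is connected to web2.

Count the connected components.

From api2: component {api2, auth2, cache1, db2, mq2, web2, web3}.
From api3: component {api3, auth1, db1, mq1}.
That's 2 components.

2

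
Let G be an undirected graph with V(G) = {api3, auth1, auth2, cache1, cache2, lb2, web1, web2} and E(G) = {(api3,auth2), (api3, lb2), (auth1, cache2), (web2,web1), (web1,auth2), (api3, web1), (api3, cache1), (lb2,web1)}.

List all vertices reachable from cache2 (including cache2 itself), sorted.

Start at cache2.
Its neighbours: auth1.
Nothing further is reachable.

auth1, cache2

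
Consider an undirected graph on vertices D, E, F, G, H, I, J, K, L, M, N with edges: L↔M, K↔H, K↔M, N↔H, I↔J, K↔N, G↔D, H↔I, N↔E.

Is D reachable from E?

No

Explore from E.
Distance 1: reach N.
Distance 2: reach H, K.
Distance 3: reach I, M.
Distance 4: reach J, L.
The search is exhausted without reaching D; it lies in a different component.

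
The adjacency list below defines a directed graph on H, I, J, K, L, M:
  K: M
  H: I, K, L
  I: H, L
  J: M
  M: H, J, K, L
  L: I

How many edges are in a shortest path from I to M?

3

Distance 0: I.
Distance 1: H, L.
Distance 2: K.
Distance 3: M — contains M.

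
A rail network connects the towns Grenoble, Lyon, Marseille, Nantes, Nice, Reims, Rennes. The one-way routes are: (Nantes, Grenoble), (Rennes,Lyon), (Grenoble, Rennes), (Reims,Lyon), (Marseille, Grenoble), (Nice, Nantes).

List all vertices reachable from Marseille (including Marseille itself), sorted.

Start at Marseille.
Its neighbours: Grenoble.
Then their neighbours: Rennes.
Then next layer: Lyon.
Nothing further is reachable.

Grenoble, Lyon, Marseille, Rennes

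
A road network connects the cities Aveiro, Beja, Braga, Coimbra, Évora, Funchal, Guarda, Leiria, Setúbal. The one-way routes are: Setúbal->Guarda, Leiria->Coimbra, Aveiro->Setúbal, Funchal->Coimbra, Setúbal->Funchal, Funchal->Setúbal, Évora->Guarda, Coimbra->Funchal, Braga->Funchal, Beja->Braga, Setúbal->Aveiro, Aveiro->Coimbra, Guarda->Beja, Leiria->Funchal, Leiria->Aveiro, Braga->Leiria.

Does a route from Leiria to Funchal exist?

Explore from Leiria.
Distance 1: reach Aveiro, Coimbra, Funchal.
Found Funchal.

Yes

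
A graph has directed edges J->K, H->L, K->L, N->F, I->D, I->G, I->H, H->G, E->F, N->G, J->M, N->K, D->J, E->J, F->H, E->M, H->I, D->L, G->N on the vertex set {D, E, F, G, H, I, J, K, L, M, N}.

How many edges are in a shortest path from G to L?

Distance 0: G.
Distance 1: N.
Distance 2: F, K.
Distance 3: H, L — contains L.

3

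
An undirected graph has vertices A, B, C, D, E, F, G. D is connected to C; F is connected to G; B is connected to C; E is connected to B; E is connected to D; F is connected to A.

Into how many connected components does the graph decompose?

From A: component {A, F, G}.
From B: component {B, C, D, E}.
That's 2 components.

2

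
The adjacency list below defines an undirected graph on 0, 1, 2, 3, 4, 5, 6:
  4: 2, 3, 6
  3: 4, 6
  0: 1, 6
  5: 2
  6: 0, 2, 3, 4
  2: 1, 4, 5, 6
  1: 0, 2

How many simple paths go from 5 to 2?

1

5–2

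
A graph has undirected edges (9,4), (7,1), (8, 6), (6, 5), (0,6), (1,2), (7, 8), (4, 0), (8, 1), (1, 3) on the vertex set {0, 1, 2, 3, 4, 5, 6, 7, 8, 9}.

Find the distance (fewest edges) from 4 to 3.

5

Distance 0: 4.
Distance 1: 0, 9.
Distance 2: 6.
Distance 3: 5, 8.
Distance 4: 1, 7.
Distance 5: 2, 3 — contains 3.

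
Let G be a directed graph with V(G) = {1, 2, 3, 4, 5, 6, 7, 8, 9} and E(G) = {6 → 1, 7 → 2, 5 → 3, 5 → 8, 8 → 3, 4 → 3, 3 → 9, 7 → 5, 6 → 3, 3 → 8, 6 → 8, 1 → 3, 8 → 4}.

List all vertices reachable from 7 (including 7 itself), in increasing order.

2, 3, 4, 5, 7, 8, 9

Start at 7.
Its neighbours: 2, 5.
Then their neighbours: 3, 8.
Then next layer: 4, 9.
Nothing further is reachable.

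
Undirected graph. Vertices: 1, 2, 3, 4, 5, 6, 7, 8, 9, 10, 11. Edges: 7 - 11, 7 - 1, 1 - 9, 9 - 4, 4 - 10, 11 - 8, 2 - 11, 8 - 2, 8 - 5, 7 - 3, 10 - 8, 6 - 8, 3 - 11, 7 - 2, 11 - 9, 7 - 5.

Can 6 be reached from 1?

Yes

Explore from 1.
Distance 1: reach 7, 9.
Distance 2: reach 2, 3, 4, 5, 11.
Distance 3: reach 8, 10.
Distance 4: reach 6.
Found 6.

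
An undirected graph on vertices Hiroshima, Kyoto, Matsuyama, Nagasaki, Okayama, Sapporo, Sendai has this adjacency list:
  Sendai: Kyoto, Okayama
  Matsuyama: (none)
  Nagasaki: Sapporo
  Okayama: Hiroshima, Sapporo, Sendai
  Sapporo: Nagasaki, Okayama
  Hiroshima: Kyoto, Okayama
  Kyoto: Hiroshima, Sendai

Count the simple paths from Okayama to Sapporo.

1

Okayama–Sapporo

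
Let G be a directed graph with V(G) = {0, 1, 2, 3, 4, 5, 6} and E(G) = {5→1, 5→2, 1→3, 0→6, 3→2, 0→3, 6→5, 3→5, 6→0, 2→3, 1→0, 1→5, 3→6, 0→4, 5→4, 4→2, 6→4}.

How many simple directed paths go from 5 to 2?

9

5→1→0→3→2
5→1→0→3→6→4→2
5→1→0→4→2
5→1→0→6→4→2
5→1→3→2
5→1→3→6→0→4→2
5→1→3→6→4→2
5→2
5→4→2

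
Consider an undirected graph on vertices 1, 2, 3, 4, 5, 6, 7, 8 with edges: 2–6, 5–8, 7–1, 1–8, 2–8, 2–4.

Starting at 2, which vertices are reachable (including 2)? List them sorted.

Start at 2.
Its neighbours: 4, 6, 8.
Then their neighbours: 1, 5.
Then next layer: 7.
Nothing further is reachable.

1, 2, 4, 5, 6, 7, 8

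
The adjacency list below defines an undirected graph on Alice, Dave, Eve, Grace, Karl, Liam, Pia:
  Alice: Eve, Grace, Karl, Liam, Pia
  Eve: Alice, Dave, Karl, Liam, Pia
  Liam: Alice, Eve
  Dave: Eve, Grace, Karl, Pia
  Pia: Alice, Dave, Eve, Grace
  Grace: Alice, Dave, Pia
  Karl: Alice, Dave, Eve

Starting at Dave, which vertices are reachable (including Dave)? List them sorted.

Alice, Dave, Eve, Grace, Karl, Liam, Pia

Start at Dave.
Its neighbours: Eve, Grace, Karl, Pia.
Then their neighbours: Alice, Liam.
Every vertex is now reached.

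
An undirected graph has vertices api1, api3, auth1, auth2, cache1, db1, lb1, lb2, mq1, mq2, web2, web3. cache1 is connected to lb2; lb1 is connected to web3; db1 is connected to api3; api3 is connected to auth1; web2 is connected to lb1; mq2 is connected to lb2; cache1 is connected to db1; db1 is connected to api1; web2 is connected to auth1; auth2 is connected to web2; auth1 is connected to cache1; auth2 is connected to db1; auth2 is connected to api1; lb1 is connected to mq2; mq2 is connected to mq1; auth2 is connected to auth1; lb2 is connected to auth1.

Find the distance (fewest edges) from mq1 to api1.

Distance 0: mq1.
Distance 1: mq2.
Distance 2: lb1, lb2.
Distance 3: auth1, cache1, web2, web3.
Distance 4: api3, auth2, db1.
Distance 5: api1 — contains api1.

5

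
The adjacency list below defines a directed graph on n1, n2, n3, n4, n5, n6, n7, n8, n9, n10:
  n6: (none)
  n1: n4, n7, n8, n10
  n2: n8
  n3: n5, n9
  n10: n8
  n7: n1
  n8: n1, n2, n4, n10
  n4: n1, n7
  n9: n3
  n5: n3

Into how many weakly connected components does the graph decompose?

From n1: component {n1, n2, n4, n7, n8, n10}.
From n3: component {n3, n5, n9}.
From n6: component {n6}.
That's 3 components.

3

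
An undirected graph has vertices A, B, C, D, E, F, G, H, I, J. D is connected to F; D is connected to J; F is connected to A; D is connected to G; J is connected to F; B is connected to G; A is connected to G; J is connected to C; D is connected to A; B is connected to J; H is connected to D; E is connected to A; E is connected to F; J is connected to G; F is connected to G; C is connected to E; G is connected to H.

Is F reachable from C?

Yes

Explore from C.
Distance 1: reach E, J.
Distance 2: reach A, B, D, F, G.
Found F.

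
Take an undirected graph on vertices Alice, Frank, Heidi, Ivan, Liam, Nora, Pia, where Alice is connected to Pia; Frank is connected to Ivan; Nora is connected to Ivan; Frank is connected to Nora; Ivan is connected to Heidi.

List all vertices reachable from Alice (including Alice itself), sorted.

Alice, Pia

Start at Alice.
Its neighbours: Pia.
Nothing further is reachable.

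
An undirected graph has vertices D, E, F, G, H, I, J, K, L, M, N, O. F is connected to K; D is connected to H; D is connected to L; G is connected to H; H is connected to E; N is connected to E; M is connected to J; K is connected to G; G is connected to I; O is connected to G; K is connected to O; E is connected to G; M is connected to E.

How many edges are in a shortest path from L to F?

Distance 0: L.
Distance 1: D.
Distance 2: H.
Distance 3: E, G.
Distance 4: I, K, M, N, O.
Distance 5: F, J — contains F.

5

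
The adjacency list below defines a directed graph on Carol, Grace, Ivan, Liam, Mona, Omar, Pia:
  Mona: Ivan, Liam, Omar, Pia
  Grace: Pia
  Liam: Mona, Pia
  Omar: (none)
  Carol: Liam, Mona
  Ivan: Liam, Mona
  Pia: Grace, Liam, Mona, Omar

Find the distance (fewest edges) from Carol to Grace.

3

Distance 0: Carol.
Distance 1: Liam, Mona.
Distance 2: Ivan, Omar, Pia.
Distance 3: Grace — contains Grace.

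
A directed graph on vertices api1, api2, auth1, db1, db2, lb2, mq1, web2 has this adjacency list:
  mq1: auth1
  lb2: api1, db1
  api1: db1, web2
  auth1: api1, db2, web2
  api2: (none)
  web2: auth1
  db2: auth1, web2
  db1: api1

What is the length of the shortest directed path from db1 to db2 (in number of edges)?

4

Distance 0: db1.
Distance 1: api1.
Distance 2: web2.
Distance 3: auth1.
Distance 4: db2 — contains db2.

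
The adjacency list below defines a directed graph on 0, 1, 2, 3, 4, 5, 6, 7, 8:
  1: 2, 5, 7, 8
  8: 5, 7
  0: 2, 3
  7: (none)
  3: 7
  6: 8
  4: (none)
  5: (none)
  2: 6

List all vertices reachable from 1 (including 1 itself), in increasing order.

1, 2, 5, 6, 7, 8

Start at 1.
Its neighbours: 2, 5, 7, 8.
Then their neighbours: 6.
Nothing further is reachable.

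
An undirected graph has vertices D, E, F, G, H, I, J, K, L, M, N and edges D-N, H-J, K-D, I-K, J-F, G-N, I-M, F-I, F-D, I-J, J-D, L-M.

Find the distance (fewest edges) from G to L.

Distance 0: G.
Distance 1: N.
Distance 2: D.
Distance 3: F, J, K.
Distance 4: H, I.
Distance 5: M.
Distance 6: L — contains L.

6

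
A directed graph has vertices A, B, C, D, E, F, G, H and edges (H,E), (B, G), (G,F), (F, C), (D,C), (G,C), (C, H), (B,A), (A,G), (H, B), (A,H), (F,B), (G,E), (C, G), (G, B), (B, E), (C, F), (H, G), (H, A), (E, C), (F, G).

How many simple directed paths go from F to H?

12

F→B→A→G→C→H
F→B→A→G→E→C→H
F→B→A→H
F→B→E→C→H
F→B→G→C→H
F→B→G→E→C→H
F→C→G→B→A→H
F→C→H
F→G→B→A→H
F→G→B→E→C→H
F→G→C→H
F→G→E→C→H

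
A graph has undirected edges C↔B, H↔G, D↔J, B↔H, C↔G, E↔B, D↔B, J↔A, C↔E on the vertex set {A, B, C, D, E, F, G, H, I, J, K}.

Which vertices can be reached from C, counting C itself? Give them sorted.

A, B, C, D, E, G, H, J

Start at C.
Its neighbours: B, E, G.
Then their neighbours: D, H.
Then next layer: J.
Then next layer: A.
Nothing further is reachable.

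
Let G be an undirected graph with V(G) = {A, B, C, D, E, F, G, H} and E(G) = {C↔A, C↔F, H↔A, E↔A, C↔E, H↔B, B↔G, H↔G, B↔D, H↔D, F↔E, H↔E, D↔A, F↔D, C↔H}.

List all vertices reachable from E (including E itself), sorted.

Start at E.
Its neighbours: A, C, F, H.
Then their neighbours: B, D, G.
Every vertex is now reached.

A, B, C, D, E, F, G, H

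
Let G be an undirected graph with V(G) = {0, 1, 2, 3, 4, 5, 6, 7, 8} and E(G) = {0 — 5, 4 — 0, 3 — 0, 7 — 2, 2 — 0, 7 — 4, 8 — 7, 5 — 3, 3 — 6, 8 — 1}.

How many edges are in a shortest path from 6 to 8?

5

Distance 0: 6.
Distance 1: 3.
Distance 2: 0, 5.
Distance 3: 2, 4.
Distance 4: 7.
Distance 5: 8 — contains 8.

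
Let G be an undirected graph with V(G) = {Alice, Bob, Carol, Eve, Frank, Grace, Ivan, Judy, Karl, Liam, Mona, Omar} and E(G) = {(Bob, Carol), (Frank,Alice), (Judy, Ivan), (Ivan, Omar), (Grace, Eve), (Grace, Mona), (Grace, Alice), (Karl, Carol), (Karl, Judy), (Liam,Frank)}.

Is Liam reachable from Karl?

No

Explore from Karl.
Distance 1: reach Carol, Judy.
Distance 2: reach Bob, Ivan.
Distance 3: reach Omar.
The search is exhausted without reaching Liam; it lies in a different component.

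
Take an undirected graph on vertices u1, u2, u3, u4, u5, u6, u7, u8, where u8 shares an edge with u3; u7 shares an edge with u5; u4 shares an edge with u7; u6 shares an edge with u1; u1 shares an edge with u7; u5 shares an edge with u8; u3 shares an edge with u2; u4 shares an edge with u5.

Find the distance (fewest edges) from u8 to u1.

Distance 0: u8.
Distance 1: u3, u5.
Distance 2: u2, u4, u7.
Distance 3: u1 — contains u1.

3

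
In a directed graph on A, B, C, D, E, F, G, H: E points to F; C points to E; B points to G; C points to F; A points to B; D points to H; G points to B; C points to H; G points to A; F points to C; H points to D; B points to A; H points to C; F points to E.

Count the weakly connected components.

From A: component {A, B, G}.
From C: component {C, D, E, F, H}.
That's 2 components.

2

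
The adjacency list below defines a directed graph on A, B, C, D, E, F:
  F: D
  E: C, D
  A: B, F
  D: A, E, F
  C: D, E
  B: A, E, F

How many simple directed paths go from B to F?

6

B→A→F
B→E→C→D→A→F
B→E→C→D→F
B→E→D→A→F
B→E→D→F
B→F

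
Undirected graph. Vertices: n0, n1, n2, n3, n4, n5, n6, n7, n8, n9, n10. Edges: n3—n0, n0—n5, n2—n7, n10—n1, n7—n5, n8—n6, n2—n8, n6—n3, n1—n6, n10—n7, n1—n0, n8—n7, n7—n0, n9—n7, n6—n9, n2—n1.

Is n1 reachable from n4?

n4 has no edges, so nothing is reachable from it.

No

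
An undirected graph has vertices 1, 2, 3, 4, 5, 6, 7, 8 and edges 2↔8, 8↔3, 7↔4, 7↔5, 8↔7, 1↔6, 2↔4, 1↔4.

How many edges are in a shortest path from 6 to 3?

5

Distance 0: 6.
Distance 1: 1.
Distance 2: 4.
Distance 3: 2, 7.
Distance 4: 5, 8.
Distance 5: 3 — contains 3.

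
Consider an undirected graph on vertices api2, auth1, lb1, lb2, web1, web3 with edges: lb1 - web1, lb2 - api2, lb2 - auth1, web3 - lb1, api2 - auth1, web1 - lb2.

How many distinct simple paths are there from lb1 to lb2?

1

lb1–web1–lb2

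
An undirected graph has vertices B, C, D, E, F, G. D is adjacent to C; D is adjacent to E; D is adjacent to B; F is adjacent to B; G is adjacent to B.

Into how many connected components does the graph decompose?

1

From B: component {B, C, D, E, F, G}.
That's 1 component.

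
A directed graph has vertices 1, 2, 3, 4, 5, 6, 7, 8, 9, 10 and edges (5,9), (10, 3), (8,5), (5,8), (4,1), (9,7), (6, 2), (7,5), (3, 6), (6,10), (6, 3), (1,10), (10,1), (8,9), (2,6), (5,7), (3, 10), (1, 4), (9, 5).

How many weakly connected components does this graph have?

From 1: component {1, 2, 3, 4, 6, 10}.
From 5: component {5, 7, 8, 9}.
That's 2 components.

2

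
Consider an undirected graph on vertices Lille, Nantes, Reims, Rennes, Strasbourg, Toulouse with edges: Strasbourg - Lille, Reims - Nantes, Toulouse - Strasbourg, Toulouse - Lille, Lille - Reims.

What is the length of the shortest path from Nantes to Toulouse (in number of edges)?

Distance 0: Nantes.
Distance 1: Reims.
Distance 2: Lille.
Distance 3: Strasbourg, Toulouse — contains Toulouse.

3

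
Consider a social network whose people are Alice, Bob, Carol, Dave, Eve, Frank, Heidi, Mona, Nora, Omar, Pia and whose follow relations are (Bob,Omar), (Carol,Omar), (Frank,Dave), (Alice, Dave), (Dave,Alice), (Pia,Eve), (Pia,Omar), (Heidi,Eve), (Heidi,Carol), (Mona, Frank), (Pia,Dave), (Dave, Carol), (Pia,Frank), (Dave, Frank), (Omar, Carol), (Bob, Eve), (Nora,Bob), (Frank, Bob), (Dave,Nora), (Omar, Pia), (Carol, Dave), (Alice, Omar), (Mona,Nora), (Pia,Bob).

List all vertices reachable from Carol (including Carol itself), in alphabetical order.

Alice, Bob, Carol, Dave, Eve, Frank, Nora, Omar, Pia

Start at Carol.
Its neighbours: Dave, Omar.
Then their neighbours: Alice, Frank, Nora, Pia.
Then next layer: Bob, Eve.
Nothing further is reachable.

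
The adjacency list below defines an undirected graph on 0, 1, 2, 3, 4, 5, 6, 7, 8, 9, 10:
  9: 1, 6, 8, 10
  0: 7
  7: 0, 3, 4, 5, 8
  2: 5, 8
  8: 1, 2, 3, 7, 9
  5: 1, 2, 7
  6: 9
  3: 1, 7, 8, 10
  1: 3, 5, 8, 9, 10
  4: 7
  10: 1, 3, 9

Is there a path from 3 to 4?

Explore from 3.
Distance 1: reach 1, 7, 8, 10.
Distance 2: reach 0, 2, 4, 5, 9.
Found 4.

Yes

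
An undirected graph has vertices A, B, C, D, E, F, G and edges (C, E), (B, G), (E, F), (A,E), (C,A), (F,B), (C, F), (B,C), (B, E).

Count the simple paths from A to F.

10

A–C–B–E–F
A–C–B–F
A–C–E–B–F
A–C–E–F
A–C–F
A–E–B–C–F
A–E–B–F
A–E–C–B–F
A–E–C–F
A–E–F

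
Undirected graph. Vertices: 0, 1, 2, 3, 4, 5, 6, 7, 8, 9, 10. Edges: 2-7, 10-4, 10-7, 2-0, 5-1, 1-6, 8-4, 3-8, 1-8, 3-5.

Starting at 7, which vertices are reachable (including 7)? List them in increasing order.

0, 1, 2, 3, 4, 5, 6, 7, 8, 10

Start at 7.
Its neighbours: 2, 10.
Then their neighbours: 0, 4.
Then next layer: 8.
Then next layer: 1, 3.
Then next layer: 5, 6.
Nothing further is reachable.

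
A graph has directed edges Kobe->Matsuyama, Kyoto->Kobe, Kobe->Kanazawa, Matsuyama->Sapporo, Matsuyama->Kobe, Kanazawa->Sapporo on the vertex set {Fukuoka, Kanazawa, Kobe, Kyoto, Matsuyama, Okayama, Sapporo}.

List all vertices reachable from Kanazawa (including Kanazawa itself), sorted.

Start at Kanazawa.
Its neighbours: Sapporo.
Nothing further is reachable.

Kanazawa, Sapporo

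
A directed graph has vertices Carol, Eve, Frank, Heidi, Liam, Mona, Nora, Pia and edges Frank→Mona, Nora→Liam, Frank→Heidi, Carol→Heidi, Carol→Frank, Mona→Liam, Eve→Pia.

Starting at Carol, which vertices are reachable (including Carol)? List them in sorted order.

Start at Carol.
Its neighbours: Frank, Heidi.
Then their neighbours: Mona.
Then next layer: Liam.
Nothing further is reachable.

Carol, Frank, Heidi, Liam, Mona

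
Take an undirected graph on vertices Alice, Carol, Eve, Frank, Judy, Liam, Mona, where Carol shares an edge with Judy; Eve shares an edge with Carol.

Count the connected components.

From Alice: component {Alice}.
From Carol: component {Carol, Eve, Judy}.
From Frank: component {Frank}.
From Liam: component {Liam}.
From Mona: component {Mona}.
That's 5 components.

5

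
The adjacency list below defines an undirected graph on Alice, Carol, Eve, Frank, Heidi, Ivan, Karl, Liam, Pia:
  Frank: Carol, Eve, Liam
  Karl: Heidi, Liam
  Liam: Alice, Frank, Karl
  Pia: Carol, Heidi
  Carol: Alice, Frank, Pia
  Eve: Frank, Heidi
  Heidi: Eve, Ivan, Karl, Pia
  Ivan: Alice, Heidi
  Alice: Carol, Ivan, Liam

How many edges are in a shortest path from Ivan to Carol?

2

Distance 0: Ivan.
Distance 1: Alice, Heidi.
Distance 2: Carol, Eve, Karl, Liam, Pia — contains Carol.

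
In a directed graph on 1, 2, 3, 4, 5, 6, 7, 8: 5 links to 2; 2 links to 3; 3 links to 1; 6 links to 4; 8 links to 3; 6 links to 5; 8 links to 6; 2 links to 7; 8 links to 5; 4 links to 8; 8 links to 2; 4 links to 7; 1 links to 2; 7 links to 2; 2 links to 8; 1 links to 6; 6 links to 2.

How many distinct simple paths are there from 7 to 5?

7→2→3→1→6→4→8→5
7→2→3→1→6→5
7→2→8→3→1→6→5
7→2→8→5
7→2→8→6→5

5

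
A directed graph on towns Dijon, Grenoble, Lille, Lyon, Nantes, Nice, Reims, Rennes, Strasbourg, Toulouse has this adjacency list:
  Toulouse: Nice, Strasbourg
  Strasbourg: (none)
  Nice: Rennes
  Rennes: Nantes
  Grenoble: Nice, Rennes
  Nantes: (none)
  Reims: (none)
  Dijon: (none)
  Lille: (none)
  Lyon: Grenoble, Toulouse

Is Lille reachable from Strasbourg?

Strasbourg has no outgoing edges, so nothing is reachable from it.

No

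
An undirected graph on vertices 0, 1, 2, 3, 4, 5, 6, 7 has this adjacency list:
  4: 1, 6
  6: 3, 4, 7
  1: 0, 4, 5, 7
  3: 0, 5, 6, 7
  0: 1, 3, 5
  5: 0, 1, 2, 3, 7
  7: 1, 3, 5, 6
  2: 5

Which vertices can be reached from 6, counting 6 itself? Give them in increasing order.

Start at 6.
Its neighbours: 3, 4, 7.
Then their neighbours: 0, 1, 5.
Then next layer: 2.
Every vertex is now reached.

0, 1, 2, 3, 4, 5, 6, 7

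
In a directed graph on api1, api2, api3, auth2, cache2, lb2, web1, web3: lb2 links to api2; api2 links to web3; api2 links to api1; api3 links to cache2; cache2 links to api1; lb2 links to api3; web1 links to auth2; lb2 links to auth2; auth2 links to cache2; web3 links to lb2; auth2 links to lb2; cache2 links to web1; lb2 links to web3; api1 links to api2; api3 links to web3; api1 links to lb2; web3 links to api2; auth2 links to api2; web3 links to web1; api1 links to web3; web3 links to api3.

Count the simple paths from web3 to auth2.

web3→api2→api1→lb2→api3→cache2→web1→auth2
web3→api2→api1→lb2→auth2
web3→api3→cache2→api1→lb2→auth2
web3→api3→cache2→web1→auth2
web3→lb2→api3→cache2→web1→auth2
web3→lb2→auth2
web3→web1→auth2

7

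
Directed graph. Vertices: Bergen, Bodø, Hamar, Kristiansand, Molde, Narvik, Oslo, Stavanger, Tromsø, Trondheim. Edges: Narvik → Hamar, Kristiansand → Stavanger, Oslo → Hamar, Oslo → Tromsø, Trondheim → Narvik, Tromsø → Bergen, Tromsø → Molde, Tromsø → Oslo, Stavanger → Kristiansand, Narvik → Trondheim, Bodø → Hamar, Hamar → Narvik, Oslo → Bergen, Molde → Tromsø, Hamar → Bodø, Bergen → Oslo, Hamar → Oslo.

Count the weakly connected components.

From Bergen: component {Bergen, Bodø, Hamar, Molde, Narvik, Oslo, Tromsø, Trondheim}.
From Kristiansand: component {Kristiansand, Stavanger}.
That's 2 components.

2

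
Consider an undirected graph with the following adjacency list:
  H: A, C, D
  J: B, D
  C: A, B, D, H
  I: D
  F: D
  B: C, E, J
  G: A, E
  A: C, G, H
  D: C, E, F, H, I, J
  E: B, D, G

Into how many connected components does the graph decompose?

From A: component {A, B, C, D, E, F, G, H, I, J}.
That's 1 component.

1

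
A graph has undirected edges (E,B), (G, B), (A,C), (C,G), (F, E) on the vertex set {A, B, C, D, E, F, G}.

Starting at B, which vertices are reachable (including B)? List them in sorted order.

A, B, C, E, F, G

Start at B.
Its neighbours: E, G.
Then their neighbours: C, F.
Then next layer: A.
Nothing further is reachable.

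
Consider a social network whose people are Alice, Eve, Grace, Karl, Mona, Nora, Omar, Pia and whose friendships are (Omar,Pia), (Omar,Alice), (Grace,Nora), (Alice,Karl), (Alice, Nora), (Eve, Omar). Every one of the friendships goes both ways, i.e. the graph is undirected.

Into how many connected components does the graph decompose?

2

From Alice: component {Alice, Eve, Grace, Karl, Nora, Omar, Pia}.
From Mona: component {Mona}.
That's 2 components.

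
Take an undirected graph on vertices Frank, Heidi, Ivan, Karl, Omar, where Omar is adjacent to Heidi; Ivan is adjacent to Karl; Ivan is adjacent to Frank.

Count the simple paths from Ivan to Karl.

1

Ivan–Karl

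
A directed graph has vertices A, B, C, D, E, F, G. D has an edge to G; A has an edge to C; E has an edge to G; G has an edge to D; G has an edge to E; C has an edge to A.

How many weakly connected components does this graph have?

4

From A: component {A, C}.
From B: component {B}.
From D: component {D, E, G}.
From F: component {F}.
That's 4 components.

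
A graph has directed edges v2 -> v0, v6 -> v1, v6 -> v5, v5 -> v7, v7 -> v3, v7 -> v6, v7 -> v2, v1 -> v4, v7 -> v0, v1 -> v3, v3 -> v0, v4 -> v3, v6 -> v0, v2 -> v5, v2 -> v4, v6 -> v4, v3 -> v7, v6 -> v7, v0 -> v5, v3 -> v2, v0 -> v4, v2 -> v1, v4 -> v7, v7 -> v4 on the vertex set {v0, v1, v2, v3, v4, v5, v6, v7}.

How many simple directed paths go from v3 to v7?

8

v3→v0→v4→v7
v3→v0→v5→v7
v3→v2→v0→v4→v7
v3→v2→v0→v5→v7
v3→v2→v1→v4→v7
v3→v2→v4→v7
v3→v2→v5→v7
v3→v7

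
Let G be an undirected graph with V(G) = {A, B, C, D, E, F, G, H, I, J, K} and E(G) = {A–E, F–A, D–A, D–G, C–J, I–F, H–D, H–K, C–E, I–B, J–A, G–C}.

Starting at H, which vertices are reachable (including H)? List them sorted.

A, B, C, D, E, F, G, H, I, J, K

Start at H.
Its neighbours: D, K.
Then their neighbours: A, G.
Then next layer: C, E, F, J.
Then next layer: I.
Then next layer: B.
Every vertex is now reached.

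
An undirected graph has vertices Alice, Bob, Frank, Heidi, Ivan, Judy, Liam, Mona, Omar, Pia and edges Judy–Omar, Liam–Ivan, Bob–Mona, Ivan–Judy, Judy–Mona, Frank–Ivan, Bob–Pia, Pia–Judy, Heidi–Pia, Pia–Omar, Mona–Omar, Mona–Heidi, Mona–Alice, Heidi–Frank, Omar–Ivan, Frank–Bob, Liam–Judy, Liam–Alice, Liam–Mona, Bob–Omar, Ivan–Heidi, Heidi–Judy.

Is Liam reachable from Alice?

Explore from Alice.
Distance 1: reach Liam, Mona.
Found Liam.

Yes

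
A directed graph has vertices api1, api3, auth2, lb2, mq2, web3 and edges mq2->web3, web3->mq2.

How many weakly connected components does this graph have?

5

From api1: component {api1}.
From api3: component {api3}.
From auth2: component {auth2}.
From lb2: component {lb2}.
From mq2: component {mq2, web3}.
That's 5 components.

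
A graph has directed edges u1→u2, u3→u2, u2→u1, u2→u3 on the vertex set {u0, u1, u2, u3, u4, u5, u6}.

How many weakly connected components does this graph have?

5

From u0: component {u0}.
From u1: component {u1, u2, u3}.
From u4: component {u4}.
From u5: component {u5}.
From u6: component {u6}.
That's 5 components.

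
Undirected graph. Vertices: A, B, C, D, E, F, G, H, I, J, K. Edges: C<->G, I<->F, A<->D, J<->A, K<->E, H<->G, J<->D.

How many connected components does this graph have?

From A: component {A, D, J}.
From B: component {B}.
From C: component {C, G, H}.
From E: component {E, K}.
From F: component {F, I}.
That's 5 components.

5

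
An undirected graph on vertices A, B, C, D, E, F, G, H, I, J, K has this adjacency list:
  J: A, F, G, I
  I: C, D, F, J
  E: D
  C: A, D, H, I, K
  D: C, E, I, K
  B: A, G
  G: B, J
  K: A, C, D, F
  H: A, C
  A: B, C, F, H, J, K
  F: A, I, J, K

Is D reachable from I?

Explore from I.
Distance 1: reach C, D, F, J.
Found D.

Yes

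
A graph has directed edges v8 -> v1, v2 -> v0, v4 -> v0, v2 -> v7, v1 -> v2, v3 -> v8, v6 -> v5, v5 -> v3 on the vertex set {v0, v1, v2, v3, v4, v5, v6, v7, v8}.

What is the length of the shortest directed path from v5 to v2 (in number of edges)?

Distance 0: v5.
Distance 1: v3.
Distance 2: v8.
Distance 3: v1.
Distance 4: v2 — contains v2.

4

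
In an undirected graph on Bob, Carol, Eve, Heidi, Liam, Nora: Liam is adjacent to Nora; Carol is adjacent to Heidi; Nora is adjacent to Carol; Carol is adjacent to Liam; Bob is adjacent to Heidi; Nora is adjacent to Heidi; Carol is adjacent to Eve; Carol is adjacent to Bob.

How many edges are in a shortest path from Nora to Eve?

Distance 0: Nora.
Distance 1: Carol, Heidi, Liam.
Distance 2: Bob, Eve — contains Eve.

2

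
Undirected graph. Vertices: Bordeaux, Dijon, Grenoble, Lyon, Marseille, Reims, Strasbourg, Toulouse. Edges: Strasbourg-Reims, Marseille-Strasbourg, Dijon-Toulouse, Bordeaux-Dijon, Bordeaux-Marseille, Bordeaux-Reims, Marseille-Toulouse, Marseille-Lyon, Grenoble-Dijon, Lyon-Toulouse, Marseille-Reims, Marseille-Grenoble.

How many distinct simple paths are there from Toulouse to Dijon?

Toulouse–Dijon
Toulouse–Lyon–Marseille–Bordeaux–Dijon
Toulouse–Lyon–Marseille–Grenoble–Dijon
Toulouse–Lyon–Marseille–Reims–Bordeaux–Dijon
Toulouse–Lyon–Marseille–Strasbourg–Reims–Bordeaux–Dijon
Toulouse–Marseille–Bordeaux–Dijon
Toulouse–Marseille–Grenoble–Dijon
Toulouse–Marseille–Reims–Bordeaux–Dijon
Toulouse–Marseille–Strasbourg–Reims–Bordeaux–Dijon

9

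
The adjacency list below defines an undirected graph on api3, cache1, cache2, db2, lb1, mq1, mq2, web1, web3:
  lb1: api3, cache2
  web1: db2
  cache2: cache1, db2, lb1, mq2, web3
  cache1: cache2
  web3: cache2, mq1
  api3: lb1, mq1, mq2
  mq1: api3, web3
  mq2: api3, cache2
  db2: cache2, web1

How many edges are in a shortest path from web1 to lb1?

Distance 0: web1.
Distance 1: db2.
Distance 2: cache2.
Distance 3: cache1, lb1, mq2, web3 — contains lb1.

3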